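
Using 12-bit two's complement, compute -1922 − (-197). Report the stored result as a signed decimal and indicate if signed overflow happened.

-1922 → 100001111110
-197 → 111100111011
Subtract via negate-and-add: invert 111100111011 + 1 = 000011000101 (i.e. 197).
  100001111110
+ 000011000101
= 100101000011
Result 100101000011: MSB = 1 → 2371 − 4096 = -1725.
Addends (after negating the subtrahend) have opposite signs, so signed overflow cannot occur.

-1725; no overflow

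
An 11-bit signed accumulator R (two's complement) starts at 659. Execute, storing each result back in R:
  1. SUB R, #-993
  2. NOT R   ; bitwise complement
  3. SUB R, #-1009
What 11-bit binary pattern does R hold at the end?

Start: R = 659 = 01010010011.
R = 659 − (-993) = 1652; wraps to -396 = 11001110100
R = NOT 11001110100 = 00110001011 = 395
R = 395 − (-1009) = 1404; wraps to -644 = 10101111100

10101111100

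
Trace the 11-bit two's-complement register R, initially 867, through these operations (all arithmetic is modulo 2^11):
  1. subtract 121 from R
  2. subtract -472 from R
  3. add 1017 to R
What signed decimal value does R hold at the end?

Start: R = 867 = 01101100011.
R = 867 − 121 = 746 = 01011101010
R = 746 − (-472) = 1218; wraps to -830 = 10011000010
R = -830 + 1017 = 187 = 00010111011

187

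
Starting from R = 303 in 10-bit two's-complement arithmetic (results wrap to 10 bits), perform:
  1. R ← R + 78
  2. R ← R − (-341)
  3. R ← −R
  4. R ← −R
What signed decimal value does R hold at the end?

-302

Start: R = 303 = 0100101111.
R = 303 + 78 = 381 = 0101111101
R = 381 − (-341) = 722; wraps to -302 = 1011010010
R = −(-302) = 302 = 0100101110
R = −(302) = -302 = 1011010010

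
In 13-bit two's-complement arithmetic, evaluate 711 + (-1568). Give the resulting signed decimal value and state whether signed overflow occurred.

-857; no overflow

711 → 0001011000111
-1568 → 1100111100000
  0001011000111
+ 1100111100000
= 1110010100111
Result 1110010100111: MSB = 1 → 7335 − 8192 = -857.
Addends have opposite signs, so signed overflow cannot occur.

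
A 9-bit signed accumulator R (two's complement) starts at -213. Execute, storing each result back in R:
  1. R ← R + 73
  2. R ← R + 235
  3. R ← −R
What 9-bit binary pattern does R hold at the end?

110100001

Start: R = -213 = 100101011.
R = -213 + 73 = -140 = 101110100
R = -140 + 235 = 95 = 001011111
R = −(95) = -95 = 110100001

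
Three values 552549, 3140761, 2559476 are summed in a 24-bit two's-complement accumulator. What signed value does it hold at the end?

6252786

552549 + 3140761 = 3693310 (001110000101101011111110)
3693310 + 2559476 = 6252786 (010111110110100011110010)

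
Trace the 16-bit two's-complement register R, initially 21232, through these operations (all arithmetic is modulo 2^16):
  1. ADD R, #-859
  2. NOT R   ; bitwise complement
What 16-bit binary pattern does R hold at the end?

1011000001101010

Start: R = 21232 = 0101001011110000.
R = 21232 + (-859) = 20373 = 0100111110010101
R = NOT 0100111110010101 = 1011000001101010 = -20374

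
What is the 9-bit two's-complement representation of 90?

90 is non-negative, so write it directly in 9 bits: 001011010.

001011010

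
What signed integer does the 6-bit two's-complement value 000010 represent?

2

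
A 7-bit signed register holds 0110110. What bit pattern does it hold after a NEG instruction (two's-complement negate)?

1001010

Invert: 1001001. Add 1: 1001010.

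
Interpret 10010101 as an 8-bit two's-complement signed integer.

-107

MSB is 1, so the value is negative.
Unsigned reading: 149. Subtract 2^8 = 256: 149 − 256 = -107.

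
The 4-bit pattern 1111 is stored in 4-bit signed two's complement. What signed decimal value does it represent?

-1

MSB is 1, so the value is negative.
Unsigned reading: 15. Subtract 2^4 = 16: 15 − 16 = -1.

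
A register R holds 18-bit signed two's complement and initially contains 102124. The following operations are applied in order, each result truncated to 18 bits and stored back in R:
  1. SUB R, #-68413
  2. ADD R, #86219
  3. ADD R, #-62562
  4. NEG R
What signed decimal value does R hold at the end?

67950

Start: R = 102124 = 011000111011101100.
R = 102124 − (-68413) = 170537; wraps to -91607 = 101001101000101001
R = -91607 + 86219 = -5388 = 111110101011110100
R = -5388 + (-62562) = -67950 = 101111011010010010
R = −(-67950) = 67950 = 010000100101101110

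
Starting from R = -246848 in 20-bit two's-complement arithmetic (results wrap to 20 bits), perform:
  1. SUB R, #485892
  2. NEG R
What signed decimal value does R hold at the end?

-315836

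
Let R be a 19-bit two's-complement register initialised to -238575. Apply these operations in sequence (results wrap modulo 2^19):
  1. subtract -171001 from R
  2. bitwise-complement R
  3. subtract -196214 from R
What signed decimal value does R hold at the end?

-260501

Start: R = -238575 = 1000101110000010001.
R = -238575 − (-171001) = -67574 = 1101111100000001010
R = NOT 1101111100000001010 = 0010000011111110101 = 67573
R = 67573 − (-196214) = 263787; wraps to -260501 = 1000000011001101011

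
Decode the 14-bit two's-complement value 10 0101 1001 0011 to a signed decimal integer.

-6765

MSB is 1, so the value is negative.
Invert: 01101001101100. Add 1: 01101001101101 = 6765. So the value is −6765.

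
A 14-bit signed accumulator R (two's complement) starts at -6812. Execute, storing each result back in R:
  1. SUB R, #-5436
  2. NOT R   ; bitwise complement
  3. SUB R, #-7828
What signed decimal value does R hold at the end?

Start: R = -6812 = 10010101100100.
R = -6812 − (-5436) = -1376 = 11101010100000
R = NOT 11101010100000 = 00010101011111 = 1375
R = 1375 − (-7828) = 9203; wraps to -7181 = 10001111110011

-7181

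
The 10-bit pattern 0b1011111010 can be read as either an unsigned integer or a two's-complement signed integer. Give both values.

unsigned = 762, signed = -262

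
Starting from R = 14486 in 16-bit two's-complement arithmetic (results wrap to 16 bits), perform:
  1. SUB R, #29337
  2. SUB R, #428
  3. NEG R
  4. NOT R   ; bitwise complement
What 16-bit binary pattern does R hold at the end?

Start: R = 14486 = 0011100010010110.
R = 14486 − 29337 = -14851 = 1100010111111101
R = -14851 − 428 = -15279 = 1100010001010001
R = −(-15279) = 15279 = 0011101110101111
R = NOT 0011101110101111 = 1100010001010000 = -15280

1100010001010000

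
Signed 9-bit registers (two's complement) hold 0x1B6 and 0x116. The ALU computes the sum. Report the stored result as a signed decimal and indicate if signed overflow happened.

0x1B6 = 110110110 = -74 (signed)
0x116 = 100010110 = -234 (signed)
  110110110
+ 100010110
= 011001100  (discard carry-out 1)
Result 011001100: MSB = 0 → value 204.
Both addends are negative but the stored result is non-negative: signed overflow. The true value -74 + (-234) = -308 lies outside [-256, 255].

204; overflow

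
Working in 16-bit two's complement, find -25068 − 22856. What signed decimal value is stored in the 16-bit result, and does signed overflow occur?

17612; overflow

-25068 → 1001111000010100
22856 → 0101100101001000
Subtract via negate-and-add: invert 0101100101001000 + 1 = 1010011010111000 (i.e. -22856).
  1001111000010100
+ 1010011010111000
= 0100010011001100  (discard carry-out 1)
Result 0100010011001100: MSB = 0 → value 17612.
Both addends (after negating the subtrahend) are negative but the stored result is non-negative: signed overflow. The true value -25068 − 22856 = -47924 lies outside [-32768, 32767].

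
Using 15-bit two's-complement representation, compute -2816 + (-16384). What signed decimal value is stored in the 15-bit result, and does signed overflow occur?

13568; overflow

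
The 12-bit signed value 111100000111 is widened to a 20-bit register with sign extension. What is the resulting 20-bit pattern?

11111111111100000111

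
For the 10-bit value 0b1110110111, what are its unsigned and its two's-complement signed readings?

Unsigned: 1110110111 = 951.
Signed: MSB=1 → 951 − 1024 = -73.

unsigned = 951, signed = -73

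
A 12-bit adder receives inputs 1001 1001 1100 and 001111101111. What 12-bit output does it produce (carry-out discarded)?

  100110011100
+ 001111101111
= 110110001011

110110001011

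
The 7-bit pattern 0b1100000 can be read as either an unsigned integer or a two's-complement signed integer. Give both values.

unsigned = 96, signed = -32

Unsigned: 1100000 = 96.
Signed: MSB=1 → 96 − 128 = -32.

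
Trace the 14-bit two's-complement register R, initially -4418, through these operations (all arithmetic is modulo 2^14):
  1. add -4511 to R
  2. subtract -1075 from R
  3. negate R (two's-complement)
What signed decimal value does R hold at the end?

7854

Start: R = -4418 = 10111010111110.
R = -4418 + (-4511) = -8929; wraps to 7455 = 01110100011111
R = 7455 − (-1075) = 8530; wraps to -7854 = 10000101010010
R = −(-7854) = 7854 = 01111010101110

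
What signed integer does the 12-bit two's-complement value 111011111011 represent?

MSB is 1, so the value is negative.
Unsigned reading: 3835. Subtract 2^12 = 4096: 3835 − 4096 = -261.

-261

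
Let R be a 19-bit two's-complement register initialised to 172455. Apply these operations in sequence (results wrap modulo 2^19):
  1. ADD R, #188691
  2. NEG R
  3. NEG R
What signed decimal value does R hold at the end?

-163142

Start: R = 172455 = 0101010000110100111.
R = 172455 + 188691 = 361146; wraps to -163142 = 1011000001010111010
R = −(-163142) = 163142 = 0100111110101000110
R = −(163142) = -163142 = 1011000001010111010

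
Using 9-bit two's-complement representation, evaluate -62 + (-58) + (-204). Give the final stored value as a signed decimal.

188

-62 + (-58) = -120 (110001000)
-120 + (-204) = -324 → wraps to 188 (010111100)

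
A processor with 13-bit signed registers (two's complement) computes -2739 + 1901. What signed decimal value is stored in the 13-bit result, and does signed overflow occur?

-838; no overflow

-2739 → 1010101001101
1901 → 0011101101101
  1010101001101
+ 0011101101101
= 1110010111010
Result 1110010111010: MSB = 1 → 7354 − 8192 = -838.
Addends have opposite signs, so signed overflow cannot occur.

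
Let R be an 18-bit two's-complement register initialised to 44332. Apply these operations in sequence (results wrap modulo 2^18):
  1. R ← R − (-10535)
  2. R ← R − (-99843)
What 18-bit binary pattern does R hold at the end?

100101110001010110

Start: R = 44332 = 001010110100101100.
R = 44332 − (-10535) = 54867 = 001101011001010011
R = 54867 − (-99843) = 154710; wraps to -107434 = 100101110001010110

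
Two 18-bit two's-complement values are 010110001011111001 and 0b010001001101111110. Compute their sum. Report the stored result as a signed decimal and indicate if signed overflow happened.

010110001011111001 = 90873 (signed)
0b010001001101111110 → 010001001101111110 = 70526 (signed)
  010110001011111001
+ 010001001101111110
= 100111011001110111
Result 100111011001110111: MSB = 1 → 161399 − 262144 = -100745.
Both addends are non-negative but the stored result is negative: signed overflow. The true value 90873 + 70526 = 161399 lies outside [-131072, 131071].

-100745; overflow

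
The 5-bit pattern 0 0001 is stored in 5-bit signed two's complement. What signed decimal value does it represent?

1

MSB is 0, so the value is non-negative: 00001 = 1.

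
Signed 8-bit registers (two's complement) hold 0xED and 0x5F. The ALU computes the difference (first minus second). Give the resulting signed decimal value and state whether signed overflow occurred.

-114; no overflow

0xED = 11101101 = -19 (signed)
0x5F = 01011111 = 95 (signed)
Subtract via negate-and-add: invert 01011111 + 1 = 10100001 (i.e. -95).
  11101101
+ 10100001
= 10001110  (discard carry-out 1)
Result 10001110: MSB = 1 → 142 − 256 = -114.
Both addends (after negating the subtrahend) are negative and so is the stored result: no signed overflow.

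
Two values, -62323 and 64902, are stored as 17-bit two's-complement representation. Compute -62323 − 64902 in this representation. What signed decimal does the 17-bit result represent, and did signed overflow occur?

-62323 → 10000110010001101
64902 → 01111110110000110
Subtract via negate-and-add: invert 01111110110000110 + 1 = 10000001001111010 (i.e. -64902).
  10000110010001101
+ 10000001001111010
= 00000111100000111  (discard carry-out 1)
Result 00000111100000111: MSB = 0 → value 3847.
Both addends (after negating the subtrahend) are negative but the stored result is non-negative: signed overflow. The true value -62323 − 64902 = -127225 lies outside [-65536, 65535].

3847; overflow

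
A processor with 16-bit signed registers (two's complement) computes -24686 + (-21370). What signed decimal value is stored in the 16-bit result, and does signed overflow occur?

19480; overflow

-24686 → 1001111110010010
-21370 → 1010110010000110
  1001111110010010
+ 1010110010000110
= 0100110000011000  (discard carry-out 1)
Result 0100110000011000: MSB = 0 → value 19480.
Both addends are negative but the stored result is non-negative: signed overflow. The true value -24686 + (-21370) = -46056 lies outside [-32768, 32767].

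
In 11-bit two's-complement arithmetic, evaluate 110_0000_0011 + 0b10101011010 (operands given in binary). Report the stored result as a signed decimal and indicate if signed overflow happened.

861; overflow

110_0000_0011 → 11000000011 = -509 (signed)
0b10101011010 → 10101011010 = -678 (signed)
  11000000011
+ 10101011010
= 01101011101  (discard carry-out 1)
Result 01101011101: MSB = 0 → value 861.
Both addends are negative but the stored result is non-negative: signed overflow. The true value -509 + (-678) = -1187 lies outside [-1024, 1023].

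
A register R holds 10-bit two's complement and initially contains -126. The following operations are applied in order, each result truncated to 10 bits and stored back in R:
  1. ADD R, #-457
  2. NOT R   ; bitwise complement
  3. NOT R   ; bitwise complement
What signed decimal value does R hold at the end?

441

Start: R = -126 = 1110000010.
R = -126 + (-457) = -583; wraps to 441 = 0110111001
R = NOT 0110111001 = 1001000110 = -442
R = NOT 1001000110 = 0110111001 = 441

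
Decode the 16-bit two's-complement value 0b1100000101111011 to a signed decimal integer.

MSB is 1, so the value is negative.
Unsigned reading: 49531. Subtract 2^16 = 65536: 49531 − 65536 = -16005.

-16005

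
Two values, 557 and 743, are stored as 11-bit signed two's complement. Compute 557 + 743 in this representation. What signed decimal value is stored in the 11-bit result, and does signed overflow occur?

-748; overflow

557 → 01000101101
743 → 01011100111
  01000101101
+ 01011100111
= 10100010100
Result 10100010100: MSB = 1 → 1300 − 2048 = -748.
Both addends are non-negative but the stored result is negative: signed overflow. The true value 557 + 743 = 1300 lies outside [-1024, 1023].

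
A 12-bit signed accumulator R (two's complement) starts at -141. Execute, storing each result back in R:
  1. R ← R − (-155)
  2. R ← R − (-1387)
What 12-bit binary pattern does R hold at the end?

010101111001

Start: R = -141 = 111101110011.
R = -141 − (-155) = 14 = 000000001110
R = 14 − (-1387) = 1401 = 010101111001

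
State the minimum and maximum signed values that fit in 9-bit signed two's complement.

Minimum: −2^8 = -256.
Maximum: 2^8 − 1 = 255.

min = -256, max = 255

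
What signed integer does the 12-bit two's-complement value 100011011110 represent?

MSB is 1, so the value is negative.
Invert: 011100100001. Add 1: 011100100010 = 1826. So the value is −1826.

-1826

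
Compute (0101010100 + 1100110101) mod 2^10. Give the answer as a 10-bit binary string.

0010001001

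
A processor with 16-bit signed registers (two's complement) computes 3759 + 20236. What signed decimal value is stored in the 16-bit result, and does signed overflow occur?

3759 → 0000111010101111
20236 → 0100111100001100
  0000111010101111
+ 0100111100001100
= 0101110110111011
Result 0101110110111011: MSB = 0 → value 23995.
Both addends are non-negative and so is the stored result: no signed overflow.

23995; no overflow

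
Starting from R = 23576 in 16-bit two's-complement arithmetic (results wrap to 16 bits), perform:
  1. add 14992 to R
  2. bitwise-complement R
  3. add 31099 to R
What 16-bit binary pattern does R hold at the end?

Start: R = 23576 = 0101110000011000.
R = 23576 + 14992 = 38568; wraps to -26968 = 1001011010101000
R = NOT 1001011010101000 = 0110100101010111 = 26967
R = 26967 + 31099 = 58066; wraps to -7470 = 1110001011010010

1110001011010010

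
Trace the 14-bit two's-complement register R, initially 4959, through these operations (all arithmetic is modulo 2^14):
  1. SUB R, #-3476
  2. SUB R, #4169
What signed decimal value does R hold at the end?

Start: R = 4959 = 01001101011111.
R = 4959 − (-3476) = 8435; wraps to -7949 = 10000011110011
R = -7949 − 4169 = -12118; wraps to 4266 = 01000010101010

4266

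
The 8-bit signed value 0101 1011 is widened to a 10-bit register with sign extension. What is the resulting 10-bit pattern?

MSB of 01011011 is 0; replicate it into the new high bits.
00|01011011 → 0001011011 (still 91).

0001011011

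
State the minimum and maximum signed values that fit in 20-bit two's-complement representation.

min = -524288, max = 524287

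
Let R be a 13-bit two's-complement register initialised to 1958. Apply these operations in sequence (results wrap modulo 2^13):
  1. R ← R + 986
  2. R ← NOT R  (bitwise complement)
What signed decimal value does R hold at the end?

Start: R = 1958 = 0011110100110.
R = 1958 + 986 = 2944 = 0101110000000
R = NOT 0101110000000 = 1010001111111 = -2945

-2945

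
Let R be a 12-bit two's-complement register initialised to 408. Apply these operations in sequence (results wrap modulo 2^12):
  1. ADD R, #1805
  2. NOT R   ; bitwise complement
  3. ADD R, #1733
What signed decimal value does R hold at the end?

-481

Start: R = 408 = 000110011000.
R = 408 + 1805 = 2213; wraps to -1883 = 100010100101
R = NOT 100010100101 = 011101011010 = 1882
R = 1882 + 1733 = 3615; wraps to -481 = 111000011111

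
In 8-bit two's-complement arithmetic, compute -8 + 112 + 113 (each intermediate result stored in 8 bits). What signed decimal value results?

-8 + 112 = 104 (01101000)
104 + 113 = 217 → wraps to -39 (11011001)

-39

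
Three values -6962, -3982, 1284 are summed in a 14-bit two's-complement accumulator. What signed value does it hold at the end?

6724

-6962 + (-3982) = -10944 → wraps to 5440 (01010101000000)
5440 + 1284 = 6724 (01101001000100)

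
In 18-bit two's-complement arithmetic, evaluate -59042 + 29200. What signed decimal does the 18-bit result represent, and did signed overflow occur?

-29842; no overflow

-59042 → 110001100101011110
29200 → 000111001000010000
  110001100101011110
+ 000111001000010000
= 111000101101101110
Result 111000101101101110: MSB = 1 → 232302 − 262144 = -29842.
Addends have opposite signs, so signed overflow cannot occur.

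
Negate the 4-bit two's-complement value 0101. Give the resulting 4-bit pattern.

1011

Invert: 1010. Add 1: 1011.
Check: 0101 = 5, 1011 = -5.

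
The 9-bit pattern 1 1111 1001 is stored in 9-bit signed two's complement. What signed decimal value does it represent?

-7

MSB is 1, so the value is negative.
Unsigned reading: 505. Subtract 2^9 = 512: 505 − 512 = -7.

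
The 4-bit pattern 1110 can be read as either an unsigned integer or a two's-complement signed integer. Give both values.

Unsigned: 1110 = 14.
Signed: MSB=1 → 14 − 16 = -2.

unsigned = 14, signed = -2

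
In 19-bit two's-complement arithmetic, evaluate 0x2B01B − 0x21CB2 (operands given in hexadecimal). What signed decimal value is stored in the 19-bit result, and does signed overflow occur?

37737; no overflow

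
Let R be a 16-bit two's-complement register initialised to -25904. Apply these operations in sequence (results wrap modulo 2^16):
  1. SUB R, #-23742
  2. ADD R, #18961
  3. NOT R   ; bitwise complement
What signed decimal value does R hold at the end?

Start: R = -25904 = 1001101011010000.
R = -25904 − (-23742) = -2162 = 1111011110001110
R = -2162 + 18961 = 16799 = 0100000110011111
R = NOT 0100000110011111 = 1011111001100000 = -16800

-16800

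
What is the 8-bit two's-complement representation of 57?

00111001

57 is non-negative, so write it directly in 8 bits: 00111001.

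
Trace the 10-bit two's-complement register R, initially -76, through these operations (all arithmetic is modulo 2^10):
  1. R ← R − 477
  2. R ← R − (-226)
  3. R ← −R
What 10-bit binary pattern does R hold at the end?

Start: R = -76 = 1110110100.
R = -76 − 477 = -553; wraps to 471 = 0111010111
R = 471 − (-226) = 697; wraps to -327 = 1010111001
R = −(-327) = 327 = 0101000111

0101000111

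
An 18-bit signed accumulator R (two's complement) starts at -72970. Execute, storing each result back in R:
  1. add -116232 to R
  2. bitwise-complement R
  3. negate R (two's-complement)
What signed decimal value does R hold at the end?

Start: R = -72970 = 101110001011110110.
R = -72970 + (-116232) = -189202; wraps to 72942 = 010001110011101110
R = NOT 010001110011101110 = 101110001100010001 = -72943
R = −(-72943) = 72943 = 010001110011101111

72943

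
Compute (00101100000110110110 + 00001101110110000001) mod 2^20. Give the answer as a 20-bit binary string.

00111001111100110111

  00101100000110110110
+ 00001101110110000001
= 00111001111100110111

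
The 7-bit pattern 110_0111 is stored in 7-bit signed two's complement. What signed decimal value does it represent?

MSB is 1, so the value is negative.
Unsigned reading: 103. Subtract 2^7 = 128: 103 − 128 = -25.

-25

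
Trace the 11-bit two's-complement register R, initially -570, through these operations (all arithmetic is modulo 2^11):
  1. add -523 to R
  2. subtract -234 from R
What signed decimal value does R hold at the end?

Start: R = -570 = 10111000110.
R = -570 + (-523) = -1093; wraps to 955 = 01110111011
R = 955 − (-234) = 1189; wraps to -859 = 10010100101

-859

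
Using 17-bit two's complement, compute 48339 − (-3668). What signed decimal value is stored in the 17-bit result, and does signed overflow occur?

52007; no overflow

48339 → 01011110011010011
-3668 → 11111000110101100
Subtract via negate-and-add: invert 11111000110101100 + 1 = 00000111001010100 (i.e. 3668).
  01011110011010011
+ 00000111001010100
= 01100101100100111
Result 01100101100100111: MSB = 0 → value 52007.
Both addends (after negating the subtrahend) are non-negative and so is the stored result: no signed overflow.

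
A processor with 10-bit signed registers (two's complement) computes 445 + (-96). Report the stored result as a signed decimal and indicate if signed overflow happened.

445 → 0110111101
-96 → 1110100000
  0110111101
+ 1110100000
= 0101011101  (discard carry-out 1)
Result 0101011101: MSB = 0 → value 349.
Addends have opposite signs, so signed overflow cannot occur.

349; no overflow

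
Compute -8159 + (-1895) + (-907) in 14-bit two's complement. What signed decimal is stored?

5423

-8159 + (-1895) = -10054 → wraps to 6330 (01100010111010)
6330 + (-907) = 5423 (01010100101111)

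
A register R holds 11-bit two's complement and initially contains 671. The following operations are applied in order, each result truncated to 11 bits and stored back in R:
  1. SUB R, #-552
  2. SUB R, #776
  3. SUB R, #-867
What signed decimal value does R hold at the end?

Start: R = 671 = 01010011111.
R = 671 − (-552) = 1223; wraps to -825 = 10011000111
R = -825 − 776 = -1601; wraps to 447 = 00110111111
R = 447 − (-867) = 1314; wraps to -734 = 10100100010

-734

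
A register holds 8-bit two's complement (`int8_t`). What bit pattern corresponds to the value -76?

|-76| = 76 = 01001100 in 8 bits.
Invert the bits: 10110011. Add 1: 10110100.

10110100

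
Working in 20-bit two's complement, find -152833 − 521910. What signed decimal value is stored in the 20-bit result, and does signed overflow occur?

373833; overflow

-152833 → 11011010101011111111
521910 → 01111111011010110110
Subtract via negate-and-add: invert 01111111011010110110 + 1 = 10000000100101001010 (i.e. -521910).
  11011010101011111111
+ 10000000100101001010
= 01011011010001001001  (discard carry-out 1)
Result 01011011010001001001: MSB = 0 → value 373833.
Both addends (after negating the subtrahend) are negative but the stored result is non-negative: signed overflow. The true value -152833 − 521910 = -674743 lies outside [-524288, 524287].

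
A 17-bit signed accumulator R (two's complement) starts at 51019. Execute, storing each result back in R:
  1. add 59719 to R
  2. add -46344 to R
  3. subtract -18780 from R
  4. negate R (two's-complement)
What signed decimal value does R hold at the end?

Start: R = 51019 = 01100011101001011.
R = 51019 + 59719 = 110738; wraps to -20334 = 11011000010010010
R = -20334 + (-46344) = -66678; wraps to 64394 = 01111101110001010
R = 64394 − (-18780) = 83174; wraps to -47898 = 10100010011100110
R = −(-47898) = 47898 = 01011101100011010

47898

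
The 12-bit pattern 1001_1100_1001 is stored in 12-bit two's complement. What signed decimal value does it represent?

-1591

MSB is 1, so the value is negative.
Unsigned reading: 2505. Subtract 2^12 = 4096: 2505 − 4096 = -1591.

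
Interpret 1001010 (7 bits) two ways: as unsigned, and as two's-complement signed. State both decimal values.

unsigned = 74, signed = -54

Unsigned: 1001010 = 74.
Signed: MSB=1 → 74 − 128 = -54.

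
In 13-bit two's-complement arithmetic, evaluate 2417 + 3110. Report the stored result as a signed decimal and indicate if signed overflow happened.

2417 → 0100101110001
3110 → 0110000100110
  0100101110001
+ 0110000100110
= 1010110010111
Result 1010110010111: MSB = 1 → 5527 − 8192 = -2665.
Both addends are non-negative but the stored result is negative: signed overflow. The true value 2417 + 3110 = 5527 lies outside [-4096, 4095].

-2665; overflow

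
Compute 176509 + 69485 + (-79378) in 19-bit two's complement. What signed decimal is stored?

176509 + 69485 = 245994 (0111100000011101010)
245994 + (-79378) = 166616 (0101000101011011000)

166616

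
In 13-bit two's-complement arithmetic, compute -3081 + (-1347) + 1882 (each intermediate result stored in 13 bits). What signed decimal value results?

-3081 + (-1347) = -4428 → wraps to 3764 (0111010110100)
3764 + 1882 = 5646 → wraps to -2546 (1011000001110)

-2546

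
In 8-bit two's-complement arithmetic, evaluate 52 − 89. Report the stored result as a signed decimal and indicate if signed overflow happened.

52 → 00110100
89 → 01011001
Subtract via negate-and-add: invert 01011001 + 1 = 10100111 (i.e. -89).
  00110100
+ 10100111
= 11011011
Result 11011011: MSB = 1 → 219 − 256 = -37.
Addends (after negating the subtrahend) have opposite signs, so signed overflow cannot occur.

-37; no overflow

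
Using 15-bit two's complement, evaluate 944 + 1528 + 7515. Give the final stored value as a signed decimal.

9987

944 + 1528 = 2472 (000100110101000)
2472 + 7515 = 9987 (010011100000011)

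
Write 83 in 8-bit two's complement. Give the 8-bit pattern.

83 is non-negative, so write it directly in 8 bits: 01010011.

01010011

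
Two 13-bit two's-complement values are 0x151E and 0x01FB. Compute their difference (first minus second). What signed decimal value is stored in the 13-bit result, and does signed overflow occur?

-3293; no overflow

0x151E = 1010100011110 = -2786 (signed)
0x01FB = 0000111111011 = 507 (signed)
Subtract via negate-and-add: invert 0000111111011 + 1 = 1111000000101 (i.e. -507).
  1010100011110
+ 1111000000101
= 1001100100011  (discard carry-out 1)
Result 1001100100011: MSB = 1 → 4899 − 8192 = -3293.
Both addends (after negating the subtrahend) are negative and so is the stored result: no signed overflow.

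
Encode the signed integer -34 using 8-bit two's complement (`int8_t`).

11011110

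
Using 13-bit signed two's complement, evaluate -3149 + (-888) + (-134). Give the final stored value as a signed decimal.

-3149 + (-888) = -4037 (1000000111011)
-4037 + (-134) = -4171 → wraps to 4021 (0111110110101)

4021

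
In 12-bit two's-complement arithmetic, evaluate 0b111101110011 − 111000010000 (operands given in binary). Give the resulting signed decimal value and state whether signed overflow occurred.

0b111101110011 → 111101110011 = -141 (signed)
111000010000 = -496 (signed)
Subtract via negate-and-add: invert 111000010000 + 1 = 000111110000 (i.e. 496).
  111101110011
+ 000111110000
= 000101100011  (discard carry-out 1)
Result 000101100011: MSB = 0 → value 355.
Addends (after negating the subtrahend) have opposite signs, so signed overflow cannot occur.

355; no overflow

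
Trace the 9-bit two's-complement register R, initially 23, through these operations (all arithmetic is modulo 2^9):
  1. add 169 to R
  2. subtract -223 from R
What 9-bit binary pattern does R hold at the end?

110011111

Start: R = 23 = 000010111.
R = 23 + 169 = 192 = 011000000
R = 192 − (-223) = 415; wraps to -97 = 110011111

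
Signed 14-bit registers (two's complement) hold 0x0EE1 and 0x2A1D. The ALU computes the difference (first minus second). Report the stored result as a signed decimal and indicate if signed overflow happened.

-6972; overflow

0x0EE1 = 00111011100001 = 3809 (signed)
0x2A1D = 10101000011101 = -5603 (signed)
Subtract via negate-and-add: invert 10101000011101 + 1 = 01010111100011 (i.e. 5603).
  00111011100001
+ 01010111100011
= 10010011000100
Result 10010011000100: MSB = 1 → 9412 − 16384 = -6972.
Both addends (after negating the subtrahend) are non-negative but the stored result is negative: signed overflow. The true value 3809 − (-5603) = 9412 lies outside [-8192, 8191].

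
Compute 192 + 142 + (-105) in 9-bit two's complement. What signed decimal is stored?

192 + 142 = 334 → wraps to -178 (101001110)
-178 + (-105) = -283 → wraps to 229 (011100101)

229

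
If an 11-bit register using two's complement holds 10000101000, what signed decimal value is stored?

-984

MSB is 1, so the value is negative.
Invert: 01111010111. Add 1: 01111011000 = 984. So the value is −984.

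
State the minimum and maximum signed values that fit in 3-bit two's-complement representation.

Minimum: −2^2 = -4.
Maximum: 2^2 − 1 = 3.

min = -4, max = 3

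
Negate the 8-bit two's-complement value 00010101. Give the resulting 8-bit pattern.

Invert: 11101010. Add 1: 11101011.

11101011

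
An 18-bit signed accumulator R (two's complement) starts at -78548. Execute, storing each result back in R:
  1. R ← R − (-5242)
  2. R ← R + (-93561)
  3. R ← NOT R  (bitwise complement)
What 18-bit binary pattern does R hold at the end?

101000101111010010

Start: R = -78548 = 101100110100101100.
R = -78548 − (-5242) = -73306 = 101110000110100110
R = -73306 + (-93561) = -166867; wraps to 95277 = 010111010000101101
R = NOT 010111010000101101 = 101000101111010010 = -95278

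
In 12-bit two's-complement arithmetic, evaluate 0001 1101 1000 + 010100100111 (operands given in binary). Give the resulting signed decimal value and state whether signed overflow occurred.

1791; no overflow

0001 1101 1000 → 000111011000 = 472 (signed)
010100100111 = 1319 (signed)
  000111011000
+ 010100100111
= 011011111111
Result 011011111111: MSB = 0 → value 1791.
Both addends are non-negative and so is the stored result: no signed overflow.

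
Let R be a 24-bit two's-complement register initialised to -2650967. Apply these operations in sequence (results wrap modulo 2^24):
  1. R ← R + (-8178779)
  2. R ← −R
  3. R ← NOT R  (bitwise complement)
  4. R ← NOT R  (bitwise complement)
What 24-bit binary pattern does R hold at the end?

101001010011111110110010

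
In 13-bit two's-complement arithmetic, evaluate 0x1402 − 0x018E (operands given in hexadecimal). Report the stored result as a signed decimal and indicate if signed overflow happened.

0x1402 = 1010000000010 = -3070 (signed)
0x018E = 0000110001110 = 398 (signed)
Subtract via negate-and-add: invert 0000110001110 + 1 = 1111001110010 (i.e. -398).
  1010000000010
+ 1111001110010
= 1001001110100  (discard carry-out 1)
Result 1001001110100: MSB = 1 → 4724 − 8192 = -3468.
Both addends (after negating the subtrahend) are negative and so is the stored result: no signed overflow.

-3468; no overflow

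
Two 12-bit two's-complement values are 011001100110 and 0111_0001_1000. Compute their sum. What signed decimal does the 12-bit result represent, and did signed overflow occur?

011001100110 = 1638 (signed)
0111_0001_1000 → 011100011000 = 1816 (signed)
  011001100110
+ 011100011000
= 110101111110
Result 110101111110: MSB = 1 → 3454 − 4096 = -642.
Both addends are non-negative but the stored result is negative: signed overflow. The true value 1638 + 1816 = 3454 lies outside [-2048, 2047].

-642; overflow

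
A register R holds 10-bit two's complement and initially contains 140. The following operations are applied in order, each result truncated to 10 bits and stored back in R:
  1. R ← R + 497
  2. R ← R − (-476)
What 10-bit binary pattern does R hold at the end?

Start: R = 140 = 0010001100.
R = 140 + 497 = 637; wraps to -387 = 1001111101
R = -387 − (-476) = 89 = 0001011001

0001011001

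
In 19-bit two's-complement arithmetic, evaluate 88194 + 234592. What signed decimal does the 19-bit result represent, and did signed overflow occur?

88194 → 0010101100010000010
234592 → 0111001010001100000
  0010101100010000010
+ 0111001010001100000
= 1001110110011100010
Result 1001110110011100010: MSB = 1 → 322786 − 524288 = -201502.
Both addends are non-negative but the stored result is negative: signed overflow. The true value 88194 + 234592 = 322786 lies outside [-262144, 262143].

-201502; overflow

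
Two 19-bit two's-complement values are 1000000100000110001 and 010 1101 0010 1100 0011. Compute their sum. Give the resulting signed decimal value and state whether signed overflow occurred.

1000000100000110001 = -260047 (signed)
010 1101 0010 1100 0011 → 0101101001011000011 = 185027 (signed)
  1000000100000110001
+ 0101101001011000011
= 1101101101011110100
Result 1101101101011110100: MSB = 1 → 449268 − 524288 = -75020.
Addends have opposite signs, so signed overflow cannot occur.

-75020; no overflow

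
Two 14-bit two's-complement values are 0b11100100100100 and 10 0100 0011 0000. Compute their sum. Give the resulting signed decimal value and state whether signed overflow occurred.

0b11100100100100 → 11100100100100 = -1756 (signed)
10 0100 0011 0000 → 10010000110000 = -7120 (signed)
  11100100100100
+ 10010000110000
= 01110101010100  (discard carry-out 1)
Result 01110101010100: MSB = 0 → value 7508.
Both addends are negative but the stored result is non-negative: signed overflow. The true value -1756 + (-7120) = -8876 lies outside [-8192, 8191].

7508; overflow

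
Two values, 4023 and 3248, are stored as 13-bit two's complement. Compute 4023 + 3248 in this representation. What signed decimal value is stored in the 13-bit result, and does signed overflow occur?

4023 → 0111110110111
3248 → 0110010110000
  0111110110111
+ 0110010110000
= 1110001100111
Result 1110001100111: MSB = 1 → 7271 − 8192 = -921.
Both addends are non-negative but the stored result is negative: signed overflow. The true value 4023 + 3248 = 7271 lies outside [-4096, 4095].

-921; overflow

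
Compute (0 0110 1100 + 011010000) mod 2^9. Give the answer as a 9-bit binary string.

100111100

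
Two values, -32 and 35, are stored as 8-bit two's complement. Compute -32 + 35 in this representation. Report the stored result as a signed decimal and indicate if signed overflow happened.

-32 → 11100000
35 → 00100011
  11100000
+ 00100011
= 00000011  (discard carry-out 1)
Result 00000011: MSB = 0 → value 3.
Addends have opposite signs, so signed overflow cannot occur.

3; no overflow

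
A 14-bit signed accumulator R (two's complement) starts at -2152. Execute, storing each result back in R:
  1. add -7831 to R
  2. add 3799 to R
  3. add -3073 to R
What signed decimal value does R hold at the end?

Start: R = -2152 = 11011110011000.
R = -2152 + (-7831) = -9983; wraps to 6401 = 01100100000001
R = 6401 + 3799 = 10200; wraps to -6184 = 10011111011000
R = -6184 + (-3073) = -9257; wraps to 7127 = 01101111010111

7127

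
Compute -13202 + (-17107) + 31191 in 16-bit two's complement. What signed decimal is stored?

882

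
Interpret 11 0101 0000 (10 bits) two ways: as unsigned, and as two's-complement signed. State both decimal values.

Unsigned: 1101010000 = 848.
Signed: MSB=1 → 848 − 1024 = -176.

unsigned = 848, signed = -176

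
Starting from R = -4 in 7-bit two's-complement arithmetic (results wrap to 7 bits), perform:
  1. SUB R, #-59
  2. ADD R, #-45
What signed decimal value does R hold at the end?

Start: R = -4 = 1111100.
R = -4 − (-59) = 55 = 0110111
R = 55 + (-45) = 10 = 0001010

10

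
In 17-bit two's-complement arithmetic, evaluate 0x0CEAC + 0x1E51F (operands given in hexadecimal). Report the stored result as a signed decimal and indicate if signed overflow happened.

0x0CEAC = 01100111010101100 = 52908 (signed)
0x1E51F = 11110010100011111 = -6881 (signed)
  01100111010101100
+ 11110010100011111
= 01011001111001011  (discard carry-out 1)
Result 01011001111001011: MSB = 0 → value 46027.
Addends have opposite signs, so signed overflow cannot occur.

46027; no overflow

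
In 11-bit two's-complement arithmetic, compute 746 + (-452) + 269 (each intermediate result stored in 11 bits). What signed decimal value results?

563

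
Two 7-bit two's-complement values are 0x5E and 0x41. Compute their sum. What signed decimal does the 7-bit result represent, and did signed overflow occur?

31; overflow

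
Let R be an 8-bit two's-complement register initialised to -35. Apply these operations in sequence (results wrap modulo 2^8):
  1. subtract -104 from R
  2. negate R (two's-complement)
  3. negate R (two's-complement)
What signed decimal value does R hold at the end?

69

Start: R = -35 = 11011101.
R = -35 − (-104) = 69 = 01000101
R = −(69) = -69 = 10111011
R = −(-69) = 69 = 01000101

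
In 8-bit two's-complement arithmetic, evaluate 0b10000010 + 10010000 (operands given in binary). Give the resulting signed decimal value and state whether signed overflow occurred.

0b10000010 → 10000010 = -126 (signed)
10010000 = -112 (signed)
  10000010
+ 10010000
= 00010010  (discard carry-out 1)
Result 00010010: MSB = 0 → value 18.
Both addends are negative but the stored result is non-negative: signed overflow. The true value -126 + (-112) = -238 lies outside [-128, 127].

18; overflow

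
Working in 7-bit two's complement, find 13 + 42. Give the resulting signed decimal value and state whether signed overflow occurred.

55; no overflow

13 → 0001101
42 → 0101010
  0001101
+ 0101010
= 0110111
Result 0110111: MSB = 0 → value 55.
Both addends are non-negative and so is the stored result: no signed overflow.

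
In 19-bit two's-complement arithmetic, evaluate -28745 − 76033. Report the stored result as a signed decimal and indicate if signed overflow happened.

-28745 → 1111000111110110111
76033 → 0010010100100000001
Subtract via negate-and-add: invert 0010010100100000001 + 1 = 1101101011011111111 (i.e. -76033).
  1111000111110110111
+ 1101101011011111111
= 1100110011010110110  (discard carry-out 1)
Result 1100110011010110110: MSB = 1 → 419510 − 524288 = -104778.
Both addends (after negating the subtrahend) are negative and so is the stored result: no signed overflow.

-104778; no overflow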